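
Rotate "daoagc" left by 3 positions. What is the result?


Input: "daoagc", rotate left by 3
First 3 characters: "dao"
Remaining characters: "agc"
Concatenate remaining + first: "agc" + "dao" = "agcdao"

agcdao


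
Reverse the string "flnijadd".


Input: flnijadd
Reading characters right to left:
  Position 7: 'd'
  Position 6: 'd'
  Position 5: 'a'
  Position 4: 'j'
  Position 3: 'i'
  Position 2: 'n'
  Position 1: 'l'
  Position 0: 'f'
Reversed: ddajinlf

ddajinlf


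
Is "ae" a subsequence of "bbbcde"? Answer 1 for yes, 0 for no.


Check if "ae" is a subsequence of "bbbcde"
Greedy scan:
  Position 0 ('b'): no match needed
  Position 1 ('b'): no match needed
  Position 2 ('b'): no match needed
  Position 3 ('c'): no match needed
  Position 4 ('d'): no match needed
  Position 5 ('e'): no match needed
Only matched 0/2 characters => not a subsequence

0


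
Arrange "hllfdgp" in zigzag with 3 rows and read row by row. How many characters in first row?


Zigzag "hllfdgp" into 3 rows:
Placing characters:
  'h' => row 0
  'l' => row 1
  'l' => row 2
  'f' => row 1
  'd' => row 0
  'g' => row 1
  'p' => row 2
Rows:
  Row 0: "hd"
  Row 1: "lfg"
  Row 2: "lp"
First row length: 2

2


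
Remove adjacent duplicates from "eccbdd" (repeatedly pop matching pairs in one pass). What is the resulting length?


Input: eccbdd
Stack-based adjacent duplicate removal:
  Read 'e': push. Stack: e
  Read 'c': push. Stack: ec
  Read 'c': matches stack top 'c' => pop. Stack: e
  Read 'b': push. Stack: eb
  Read 'd': push. Stack: ebd
  Read 'd': matches stack top 'd' => pop. Stack: eb
Final stack: "eb" (length 2)

2


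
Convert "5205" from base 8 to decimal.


Input: "5205" in base 8
Positional expansion:
  Digit '5' (value 5) x 8^3 = 2560
  Digit '2' (value 2) x 8^2 = 128
  Digit '0' (value 0) x 8^1 = 0
  Digit '5' (value 5) x 8^0 = 5
Sum = 2693

2693


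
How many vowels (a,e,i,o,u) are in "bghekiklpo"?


Input: bghekiklpo
Checking each character:
  'b' at position 0: consonant
  'g' at position 1: consonant
  'h' at position 2: consonant
  'e' at position 3: vowel (running total: 1)
  'k' at position 4: consonant
  'i' at position 5: vowel (running total: 2)
  'k' at position 6: consonant
  'l' at position 7: consonant
  'p' at position 8: consonant
  'o' at position 9: vowel (running total: 3)
Total vowels: 3

3


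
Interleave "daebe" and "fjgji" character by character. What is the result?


Interleaving "daebe" and "fjgji":
  Position 0: 'd' from first, 'f' from second => "df"
  Position 1: 'a' from first, 'j' from second => "aj"
  Position 2: 'e' from first, 'g' from second => "eg"
  Position 3: 'b' from first, 'j' from second => "bj"
  Position 4: 'e' from first, 'i' from second => "ei"
Result: dfajegbjei

dfajegbjei


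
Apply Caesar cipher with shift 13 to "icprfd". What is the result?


Caesar cipher: shift "icprfd" by 13
  'i' (pos 8) + 13 = pos 21 = 'v'
  'c' (pos 2) + 13 = pos 15 = 'p'
  'p' (pos 15) + 13 = pos 2 = 'c'
  'r' (pos 17) + 13 = pos 4 = 'e'
  'f' (pos 5) + 13 = pos 18 = 's'
  'd' (pos 3) + 13 = pos 16 = 'q'
Result: vpcesq

vpcesq


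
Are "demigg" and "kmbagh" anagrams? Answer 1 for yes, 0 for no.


Strings: "demigg", "kmbagh"
Sorted first:  deggim
Sorted second: abghkm
Differ at position 0: 'd' vs 'a' => not anagrams

0


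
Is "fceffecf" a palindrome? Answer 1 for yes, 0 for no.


Input: fceffecf
Reversed: fceffecf
  Compare pos 0 ('f') with pos 7 ('f'): match
  Compare pos 1 ('c') with pos 6 ('c'): match
  Compare pos 2 ('e') with pos 5 ('e'): match
  Compare pos 3 ('f') with pos 4 ('f'): match
Result: palindrome

1


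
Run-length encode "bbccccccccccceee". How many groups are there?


Input: bbccccccccccceee
Scanning for consecutive runs:
  Group 1: 'b' x 2 (positions 0-1)
  Group 2: 'c' x 11 (positions 2-12)
  Group 3: 'e' x 3 (positions 13-15)
Total groups: 3

3


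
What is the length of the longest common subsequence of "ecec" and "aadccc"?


LCS of "ecec" and "aadccc"
DP table:
           a    a    d    c    c    c
      0    0    0    0    0    0    0
  e   0    0    0    0    0    0    0
  c   0    0    0    0    1    1    1
  e   0    0    0    0    1    1    1
  c   0    0    0    0    1    2    2
LCS length = dp[4][6] = 2

2


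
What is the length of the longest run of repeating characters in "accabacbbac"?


Input: "accabacbbac"
Scanning for longest run:
  Position 1 ('c'): new char, reset run to 1
  Position 2 ('c'): continues run of 'c', length=2
  Position 3 ('a'): new char, reset run to 1
  Position 4 ('b'): new char, reset run to 1
  Position 5 ('a'): new char, reset run to 1
  Position 6 ('c'): new char, reset run to 1
  Position 7 ('b'): new char, reset run to 1
  Position 8 ('b'): continues run of 'b', length=2
  Position 9 ('a'): new char, reset run to 1
  Position 10 ('c'): new char, reset run to 1
Longest run: 'c' with length 2

2


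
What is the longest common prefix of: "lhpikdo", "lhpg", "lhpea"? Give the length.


Words: lhpikdo, lhpg, lhpea
  Position 0: all 'l' => match
  Position 1: all 'h' => match
  Position 2: all 'p' => match
  Position 3: ('i', 'g', 'e') => mismatch, stop
LCP = "lhp" (length 3)

3


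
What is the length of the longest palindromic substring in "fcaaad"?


Input: "fcaaad"
Checking substrings for palindromes:
  [2:5] "aaa" (len 3) => palindrome
  [2:4] "aa" (len 2) => palindrome
  [3:5] "aa" (len 2) => palindrome
Longest palindromic substring: "aaa" with length 3

3


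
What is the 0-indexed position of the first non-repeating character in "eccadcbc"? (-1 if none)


Input: eccadcbc
Character frequencies:
  'a': 1
  'b': 1
  'c': 4
  'd': 1
  'e': 1
Scanning left to right for freq == 1:
  Position 0 ('e'): unique! => answer = 0

0


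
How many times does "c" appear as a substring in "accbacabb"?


Searching for "c" in "accbacabb"
Scanning each position:
  Position 0: "a" => no
  Position 1: "c" => MATCH
  Position 2: "c" => MATCH
  Position 3: "b" => no
  Position 4: "a" => no
  Position 5: "c" => MATCH
  Position 6: "a" => no
  Position 7: "b" => no
  Position 8: "b" => no
Total occurrences: 3

3


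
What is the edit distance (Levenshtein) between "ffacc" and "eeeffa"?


Computing edit distance: "ffacc" -> "eeeffa"
DP table:
           e    e    e    f    f    a
      0    1    2    3    4    5    6
  f   1    1    2    3    3    4    5
  f   2    2    2    3    3    3    4
  a   3    3    3    3    4    4    3
  c   4    4    4    4    4    5    4
  c   5    5    5    5    5    5    5
Edit distance = dp[5][6] = 5

5


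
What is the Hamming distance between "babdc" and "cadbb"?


Comparing "babdc" and "cadbb" position by position:
  Position 0: 'b' vs 'c' => differ
  Position 1: 'a' vs 'a' => same
  Position 2: 'b' vs 'd' => differ
  Position 3: 'd' vs 'b' => differ
  Position 4: 'c' vs 'b' => differ
Total differences (Hamming distance): 4

4


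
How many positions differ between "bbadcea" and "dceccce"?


Comparing "bbadcea" and "dceccce" position by position:
  Position 0: 'b' vs 'd' => DIFFER
  Position 1: 'b' vs 'c' => DIFFER
  Position 2: 'a' vs 'e' => DIFFER
  Position 3: 'd' vs 'c' => DIFFER
  Position 4: 'c' vs 'c' => same
  Position 5: 'e' vs 'c' => DIFFER
  Position 6: 'a' vs 'e' => DIFFER
Positions that differ: 6

6


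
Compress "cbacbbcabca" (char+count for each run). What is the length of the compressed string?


Input: cbacbbcabca
Runs:
  'c' x 1 => "c1"
  'b' x 1 => "b1"
  'a' x 1 => "a1"
  'c' x 1 => "c1"
  'b' x 2 => "b2"
  'c' x 1 => "c1"
  'a' x 1 => "a1"
  'b' x 1 => "b1"
  'c' x 1 => "c1"
  'a' x 1 => "a1"
Compressed: "c1b1a1c1b2c1a1b1c1a1"
Compressed length: 20

20


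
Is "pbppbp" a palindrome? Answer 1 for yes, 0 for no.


Input: pbppbp
Reversed: pbppbp
  Compare pos 0 ('p') with pos 5 ('p'): match
  Compare pos 1 ('b') with pos 4 ('b'): match
  Compare pos 2 ('p') with pos 3 ('p'): match
Result: palindrome

1


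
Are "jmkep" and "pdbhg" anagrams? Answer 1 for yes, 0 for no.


Strings: "jmkep", "pdbhg"
Sorted first:  ejkmp
Sorted second: bdghp
Differ at position 0: 'e' vs 'b' => not anagrams

0


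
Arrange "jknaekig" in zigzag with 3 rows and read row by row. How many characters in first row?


Zigzag "jknaekig" into 3 rows:
Placing characters:
  'j' => row 0
  'k' => row 1
  'n' => row 2
  'a' => row 1
  'e' => row 0
  'k' => row 1
  'i' => row 2
  'g' => row 1
Rows:
  Row 0: "je"
  Row 1: "kakg"
  Row 2: "ni"
First row length: 2

2


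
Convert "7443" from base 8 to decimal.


Input: "7443" in base 8
Positional expansion:
  Digit '7' (value 7) x 8^3 = 3584
  Digit '4' (value 4) x 8^2 = 256
  Digit '4' (value 4) x 8^1 = 32
  Digit '3' (value 3) x 8^0 = 3
Sum = 3875

3875


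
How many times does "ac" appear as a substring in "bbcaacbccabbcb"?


Searching for "ac" in "bbcaacbccabbcb"
Scanning each position:
  Position 0: "bb" => no
  Position 1: "bc" => no
  Position 2: "ca" => no
  Position 3: "aa" => no
  Position 4: "ac" => MATCH
  Position 5: "cb" => no
  Position 6: "bc" => no
  Position 7: "cc" => no
  Position 8: "ca" => no
  Position 9: "ab" => no
  Position 10: "bb" => no
  Position 11: "bc" => no
  Position 12: "cb" => no
Total occurrences: 1

1


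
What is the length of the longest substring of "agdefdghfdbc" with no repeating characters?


Input: "agdefdghfdbc"
Sliding window (track last position of each char):
  Position 0 ('a'): window [0,0] length 1 -- new best
  Position 1 ('g'): window [0,1] length 2 -- new best
  Position 2 ('d'): window [0,2] length 3 -- new best
  Position 3 ('e'): window [0,3] length 4 -- new best
  Position 4 ('f'): window [0,4] length 5 -- new best
  Position 5 ('d'): repeat (last at 2), move window start to 3
  Position 5 ('d'): window [3,5] length 3
  Position 6 ('g'): window [3,6] length 4
  Position 7 ('h'): window [3,7] length 5
  Position 8 ('f'): repeat (last at 4), move window start to 5
  Position 8 ('f'): window [5,8] length 4
  Position 9 ('d'): repeat (last at 5), move window start to 6
  Position 9 ('d'): window [6,9] length 4
  Position 10 ('b'): window [6,10] length 5
  Position 11 ('c'): window [6,11] length 6 -- new best
Longest substring with no repeats: "ghfdbc" with length 6

6


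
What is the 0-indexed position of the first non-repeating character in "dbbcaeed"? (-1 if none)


Input: dbbcaeed
Character frequencies:
  'a': 1
  'b': 2
  'c': 1
  'd': 2
  'e': 2
Scanning left to right for freq == 1:
  Position 0 ('d'): freq=2, skip
  Position 1 ('b'): freq=2, skip
  Position 2 ('b'): freq=2, skip
  Position 3 ('c'): unique! => answer = 3

3


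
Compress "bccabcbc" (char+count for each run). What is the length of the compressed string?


Input: bccabcbc
Runs:
  'b' x 1 => "b1"
  'c' x 2 => "c2"
  'a' x 1 => "a1"
  'b' x 1 => "b1"
  'c' x 1 => "c1"
  'b' x 1 => "b1"
  'c' x 1 => "c1"
Compressed: "b1c2a1b1c1b1c1"
Compressed length: 14

14


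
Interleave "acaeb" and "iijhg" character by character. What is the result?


Interleaving "acaeb" and "iijhg":
  Position 0: 'a' from first, 'i' from second => "ai"
  Position 1: 'c' from first, 'i' from second => "ci"
  Position 2: 'a' from first, 'j' from second => "aj"
  Position 3: 'e' from first, 'h' from second => "eh"
  Position 4: 'b' from first, 'g' from second => "bg"
Result: aiciajehbg

aiciajehbg


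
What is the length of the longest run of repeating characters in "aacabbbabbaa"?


Input: "aacabbbabbaa"
Scanning for longest run:
  Position 1 ('a'): continues run of 'a', length=2
  Position 2 ('c'): new char, reset run to 1
  Position 3 ('a'): new char, reset run to 1
  Position 4 ('b'): new char, reset run to 1
  Position 5 ('b'): continues run of 'b', length=2
  Position 6 ('b'): continues run of 'b', length=3
  Position 7 ('a'): new char, reset run to 1
  Position 8 ('b'): new char, reset run to 1
  Position 9 ('b'): continues run of 'b', length=2
  Position 10 ('a'): new char, reset run to 1
  Position 11 ('a'): continues run of 'a', length=2
Longest run: 'b' with length 3

3


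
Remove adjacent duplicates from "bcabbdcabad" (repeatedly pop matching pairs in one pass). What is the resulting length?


Input: bcabbdcabad
Stack-based adjacent duplicate removal:
  Read 'b': push. Stack: b
  Read 'c': push. Stack: bc
  Read 'a': push. Stack: bca
  Read 'b': push. Stack: bcab
  Read 'b': matches stack top 'b' => pop. Stack: bca
  Read 'd': push. Stack: bcad
  Read 'c': push. Stack: bcadc
  Read 'a': push. Stack: bcadca
  Read 'b': push. Stack: bcadcab
  Read 'a': push. Stack: bcadcaba
  Read 'd': push. Stack: bcadcabad
Final stack: "bcadcabad" (length 9)

9


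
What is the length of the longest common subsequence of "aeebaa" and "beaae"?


LCS of "aeebaa" and "beaae"
DP table:
           b    e    a    a    e
      0    0    0    0    0    0
  a   0    0    0    1    1    1
  e   0    0    1    1    1    2
  e   0    0    1    1    1    2
  b   0    1    1    1    1    2
  a   0    1    1    2    2    2
  a   0    1    1    2    3    3
LCS length = dp[6][5] = 3

3


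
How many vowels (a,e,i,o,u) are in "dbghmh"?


Input: dbghmh
Checking each character:
  'd' at position 0: consonant
  'b' at position 1: consonant
  'g' at position 2: consonant
  'h' at position 3: consonant
  'm' at position 4: consonant
  'h' at position 5: consonant
Total vowels: 0

0


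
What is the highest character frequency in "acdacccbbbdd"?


Input: acdacccbbbdd
Character counts:
  'a': 2
  'b': 3
  'c': 4
  'd': 3
Maximum frequency: 4

4


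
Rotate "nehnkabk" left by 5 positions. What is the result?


Input: "nehnkabk", rotate left by 5
First 5 characters: "nehnk"
Remaining characters: "abk"
Concatenate remaining + first: "abk" + "nehnk" = "abknehnk"

abknehnk


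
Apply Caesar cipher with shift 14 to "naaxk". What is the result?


Caesar cipher: shift "naaxk" by 14
  'n' (pos 13) + 14 = pos 1 = 'b'
  'a' (pos 0) + 14 = pos 14 = 'o'
  'a' (pos 0) + 14 = pos 14 = 'o'
  'x' (pos 23) + 14 = pos 11 = 'l'
  'k' (pos 10) + 14 = pos 24 = 'y'
Result: booly

booly


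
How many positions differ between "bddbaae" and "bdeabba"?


Comparing "bddbaae" and "bdeabba" position by position:
  Position 0: 'b' vs 'b' => same
  Position 1: 'd' vs 'd' => same
  Position 2: 'd' vs 'e' => DIFFER
  Position 3: 'b' vs 'a' => DIFFER
  Position 4: 'a' vs 'b' => DIFFER
  Position 5: 'a' vs 'b' => DIFFER
  Position 6: 'e' vs 'a' => DIFFER
Positions that differ: 5

5


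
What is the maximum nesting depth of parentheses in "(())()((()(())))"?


Input: "(())()((()(())))"
Tracking depth:
  Position 0 '(': depth becomes 1
  Position 1 '(': depth becomes 2
  Position 2 ')': depth becomes 1
  Position 3 ')': depth becomes 0
  Position 4 '(': depth becomes 1
  Position 5 ')': depth becomes 0
  Position 6 '(': depth becomes 1
  Position 7 '(': depth becomes 2
  Position 8 '(': depth becomes 3
  Position 9 ')': depth becomes 2
  Position 10 '(': depth becomes 3
  Position 11 '(': depth becomes 4
  Position 12 ')': depth becomes 3
  Position 13 ')': depth becomes 2
  Position 14 ')': depth becomes 1
  Position 15 ')': depth becomes 0
Maximum depth reached: 4

4


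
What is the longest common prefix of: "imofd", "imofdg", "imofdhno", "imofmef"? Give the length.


Words: imofd, imofdg, imofdhno, imofmef
  Position 0: all 'i' => match
  Position 1: all 'm' => match
  Position 2: all 'o' => match
  Position 3: all 'f' => match
  Position 4: ('d', 'd', 'd', 'm') => mismatch, stop
LCP = "imof" (length 4)

4


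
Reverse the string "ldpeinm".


Input: ldpeinm
Reading characters right to left:
  Position 6: 'm'
  Position 5: 'n'
  Position 4: 'i'
  Position 3: 'e'
  Position 2: 'p'
  Position 1: 'd'
  Position 0: 'l'
Reversed: mniepdl

mniepdl


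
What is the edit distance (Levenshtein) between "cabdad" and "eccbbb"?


Computing edit distance: "cabdad" -> "eccbbb"
DP table:
           e    c    c    b    b    b
      0    1    2    3    4    5    6
  c   1    1    1    2    3    4    5
  a   2    2    2    2    3    4    5
  b   3    3    3    3    2    3    4
  d   4    4    4    4    3    3    4
  a   5    5    5    5    4    4    4
  d   6    6    6    6    5    5    5
Edit distance = dp[6][6] = 5

5


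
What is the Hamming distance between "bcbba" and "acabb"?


Comparing "bcbba" and "acabb" position by position:
  Position 0: 'b' vs 'a' => differ
  Position 1: 'c' vs 'c' => same
  Position 2: 'b' vs 'a' => differ
  Position 3: 'b' vs 'b' => same
  Position 4: 'a' vs 'b' => differ
Total differences (Hamming distance): 3

3


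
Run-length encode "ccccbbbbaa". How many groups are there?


Input: ccccbbbbaa
Scanning for consecutive runs:
  Group 1: 'c' x 4 (positions 0-3)
  Group 2: 'b' x 4 (positions 4-7)
  Group 3: 'a' x 2 (positions 8-9)
Total groups: 3

3


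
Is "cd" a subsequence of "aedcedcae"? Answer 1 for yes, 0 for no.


Check if "cd" is a subsequence of "aedcedcae"
Greedy scan:
  Position 0 ('a'): no match needed
  Position 1 ('e'): no match needed
  Position 2 ('d'): no match needed
  Position 3 ('c'): matches sub[0] = 'c'
  Position 4 ('e'): no match needed
  Position 5 ('d'): matches sub[1] = 'd'
  Position 6 ('c'): no match needed
  Position 7 ('a'): no match needed
  Position 8 ('e'): no match needed
All 2 characters matched => is a subsequence

1


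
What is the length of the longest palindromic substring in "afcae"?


Input: "afcae"
Checking substrings for palindromes:
  No multi-char palindromic substrings found
Longest palindromic substring: "a" with length 1

1


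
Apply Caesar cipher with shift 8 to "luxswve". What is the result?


Caesar cipher: shift "luxswve" by 8
  'l' (pos 11) + 8 = pos 19 = 't'
  'u' (pos 20) + 8 = pos 2 = 'c'
  'x' (pos 23) + 8 = pos 5 = 'f'
  's' (pos 18) + 8 = pos 0 = 'a'
  'w' (pos 22) + 8 = pos 4 = 'e'
  'v' (pos 21) + 8 = pos 3 = 'd'
  'e' (pos 4) + 8 = pos 12 = 'm'
Result: tcfaedm

tcfaedm


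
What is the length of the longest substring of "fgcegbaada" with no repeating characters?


Input: "fgcegbaada"
Sliding window (track last position of each char):
  Position 0 ('f'): window [0,0] length 1 -- new best
  Position 1 ('g'): window [0,1] length 2 -- new best
  Position 2 ('c'): window [0,2] length 3 -- new best
  Position 3 ('e'): window [0,3] length 4 -- new best
  Position 4 ('g'): repeat (last at 1), move window start to 2
  Position 4 ('g'): window [2,4] length 3
  Position 5 ('b'): window [2,5] length 4
  Position 6 ('a'): window [2,6] length 5 -- new best
  Position 7 ('a'): repeat (last at 6), move window start to 7
  Position 7 ('a'): window [7,7] length 1
  Position 8 ('d'): window [7,8] length 2
  Position 9 ('a'): repeat (last at 7), move window start to 8
  Position 9 ('a'): window [8,9] length 2
Longest substring with no repeats: "cegba" with length 5

5


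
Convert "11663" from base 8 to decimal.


Input: "11663" in base 8
Positional expansion:
  Digit '1' (value 1) x 8^4 = 4096
  Digit '1' (value 1) x 8^3 = 512
  Digit '6' (value 6) x 8^2 = 384
  Digit '6' (value 6) x 8^1 = 48
  Digit '3' (value 3) x 8^0 = 3
Sum = 5043

5043


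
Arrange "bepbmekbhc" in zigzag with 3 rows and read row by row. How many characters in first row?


Zigzag "bepbmekbhc" into 3 rows:
Placing characters:
  'b' => row 0
  'e' => row 1
  'p' => row 2
  'b' => row 1
  'm' => row 0
  'e' => row 1
  'k' => row 2
  'b' => row 1
  'h' => row 0
  'c' => row 1
Rows:
  Row 0: "bmh"
  Row 1: "ebebc"
  Row 2: "pk"
First row length: 3

3


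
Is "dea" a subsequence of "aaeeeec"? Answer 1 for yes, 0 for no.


Check if "dea" is a subsequence of "aaeeeec"
Greedy scan:
  Position 0 ('a'): no match needed
  Position 1 ('a'): no match needed
  Position 2 ('e'): no match needed
  Position 3 ('e'): no match needed
  Position 4 ('e'): no match needed
  Position 5 ('e'): no match needed
  Position 6 ('c'): no match needed
Only matched 0/3 characters => not a subsequence

0


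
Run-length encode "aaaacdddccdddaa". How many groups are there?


Input: aaaacdddccdddaa
Scanning for consecutive runs:
  Group 1: 'a' x 4 (positions 0-3)
  Group 2: 'c' x 1 (positions 4-4)
  Group 3: 'd' x 3 (positions 5-7)
  Group 4: 'c' x 2 (positions 8-9)
  Group 5: 'd' x 3 (positions 10-12)
  Group 6: 'a' x 2 (positions 13-14)
Total groups: 6

6


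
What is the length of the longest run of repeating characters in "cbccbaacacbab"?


Input: "cbccbaacacbab"
Scanning for longest run:
  Position 1 ('b'): new char, reset run to 1
  Position 2 ('c'): new char, reset run to 1
  Position 3 ('c'): continues run of 'c', length=2
  Position 4 ('b'): new char, reset run to 1
  Position 5 ('a'): new char, reset run to 1
  Position 6 ('a'): continues run of 'a', length=2
  Position 7 ('c'): new char, reset run to 1
  Position 8 ('a'): new char, reset run to 1
  Position 9 ('c'): new char, reset run to 1
  Position 10 ('b'): new char, reset run to 1
  Position 11 ('a'): new char, reset run to 1
  Position 12 ('b'): new char, reset run to 1
Longest run: 'c' with length 2

2


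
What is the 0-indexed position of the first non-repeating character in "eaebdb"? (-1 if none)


Input: eaebdb
Character frequencies:
  'a': 1
  'b': 2
  'd': 1
  'e': 2
Scanning left to right for freq == 1:
  Position 0 ('e'): freq=2, skip
  Position 1 ('a'): unique! => answer = 1

1


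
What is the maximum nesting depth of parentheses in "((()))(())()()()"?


Input: "((()))(())()()()"
Tracking depth:
  Position 0 '(': depth becomes 1
  Position 1 '(': depth becomes 2
  Position 2 '(': depth becomes 3
  Position 3 ')': depth becomes 2
  Position 4 ')': depth becomes 1
  Position 5 ')': depth becomes 0
  Position 6 '(': depth becomes 1
  Position 7 '(': depth becomes 2
  Position 8 ')': depth becomes 1
  Position 9 ')': depth becomes 0
  Position 10 '(': depth becomes 1
  Position 11 ')': depth becomes 0
  Position 12 '(': depth becomes 1
  Position 13 ')': depth becomes 0
  Position 14 '(': depth becomes 1
  Position 15 ')': depth becomes 0
Maximum depth reached: 3

3


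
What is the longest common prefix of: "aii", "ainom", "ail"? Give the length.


Words: aii, ainom, ail
  Position 0: all 'a' => match
  Position 1: all 'i' => match
  Position 2: ('i', 'n', 'l') => mismatch, stop
LCP = "ai" (length 2)

2


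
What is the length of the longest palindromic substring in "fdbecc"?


Input: "fdbecc"
Checking substrings for palindromes:
  [4:6] "cc" (len 2) => palindrome
Longest palindromic substring: "cc" with length 2

2


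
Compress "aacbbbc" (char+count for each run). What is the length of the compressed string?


Input: aacbbbc
Runs:
  'a' x 2 => "a2"
  'c' x 1 => "c1"
  'b' x 3 => "b3"
  'c' x 1 => "c1"
Compressed: "a2c1b3c1"
Compressed length: 8

8


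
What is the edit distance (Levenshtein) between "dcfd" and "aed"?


Computing edit distance: "dcfd" -> "aed"
DP table:
           a    e    d
      0    1    2    3
  d   1    1    2    2
  c   2    2    2    3
  f   3    3    3    3
  d   4    4    4    3
Edit distance = dp[4][3] = 3

3


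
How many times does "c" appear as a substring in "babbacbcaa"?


Searching for "c" in "babbacbcaa"
Scanning each position:
  Position 0: "b" => no
  Position 1: "a" => no
  Position 2: "b" => no
  Position 3: "b" => no
  Position 4: "a" => no
  Position 5: "c" => MATCH
  Position 6: "b" => no
  Position 7: "c" => MATCH
  Position 8: "a" => no
  Position 9: "a" => no
Total occurrences: 2

2


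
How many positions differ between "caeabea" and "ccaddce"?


Comparing "caeabea" and "ccaddce" position by position:
  Position 0: 'c' vs 'c' => same
  Position 1: 'a' vs 'c' => DIFFER
  Position 2: 'e' vs 'a' => DIFFER
  Position 3: 'a' vs 'd' => DIFFER
  Position 4: 'b' vs 'd' => DIFFER
  Position 5: 'e' vs 'c' => DIFFER
  Position 6: 'a' vs 'e' => DIFFER
Positions that differ: 6

6


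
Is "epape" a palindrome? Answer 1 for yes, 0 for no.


Input: epape
Reversed: epape
  Compare pos 0 ('e') with pos 4 ('e'): match
  Compare pos 1 ('p') with pos 3 ('p'): match
Result: palindrome

1


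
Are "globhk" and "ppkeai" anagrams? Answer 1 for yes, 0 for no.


Strings: "globhk", "ppkeai"
Sorted first:  bghklo
Sorted second: aeikpp
Differ at position 0: 'b' vs 'a' => not anagrams

0


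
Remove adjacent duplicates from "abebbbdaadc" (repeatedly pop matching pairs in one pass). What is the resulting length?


Input: abebbbdaadc
Stack-based adjacent duplicate removal:
  Read 'a': push. Stack: a
  Read 'b': push. Stack: ab
  Read 'e': push. Stack: abe
  Read 'b': push. Stack: abeb
  Read 'b': matches stack top 'b' => pop. Stack: abe
  Read 'b': push. Stack: abeb
  Read 'd': push. Stack: abebd
  Read 'a': push. Stack: abebda
  Read 'a': matches stack top 'a' => pop. Stack: abebd
  Read 'd': matches stack top 'd' => pop. Stack: abeb
  Read 'c': push. Stack: abebc
Final stack: "abebc" (length 5)

5


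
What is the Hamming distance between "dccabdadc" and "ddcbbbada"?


Comparing "dccabdadc" and "ddcbbbada" position by position:
  Position 0: 'd' vs 'd' => same
  Position 1: 'c' vs 'd' => differ
  Position 2: 'c' vs 'c' => same
  Position 3: 'a' vs 'b' => differ
  Position 4: 'b' vs 'b' => same
  Position 5: 'd' vs 'b' => differ
  Position 6: 'a' vs 'a' => same
  Position 7: 'd' vs 'd' => same
  Position 8: 'c' vs 'a' => differ
Total differences (Hamming distance): 4

4


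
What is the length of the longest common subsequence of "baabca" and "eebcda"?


LCS of "baabca" and "eebcda"
DP table:
           e    e    b    c    d    a
      0    0    0    0    0    0    0
  b   0    0    0    1    1    1    1
  a   0    0    0    1    1    1    2
  a   0    0    0    1    1    1    2
  b   0    0    0    1    1    1    2
  c   0    0    0    1    2    2    2
  a   0    0    0    1    2    2    3
LCS length = dp[6][6] = 3

3


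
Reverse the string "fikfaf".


Input: fikfaf
Reading characters right to left:
  Position 5: 'f'
  Position 4: 'a'
  Position 3: 'f'
  Position 2: 'k'
  Position 1: 'i'
  Position 0: 'f'
Reversed: fafkif

fafkif


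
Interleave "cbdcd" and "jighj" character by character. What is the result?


Interleaving "cbdcd" and "jighj":
  Position 0: 'c' from first, 'j' from second => "cj"
  Position 1: 'b' from first, 'i' from second => "bi"
  Position 2: 'd' from first, 'g' from second => "dg"
  Position 3: 'c' from first, 'h' from second => "ch"
  Position 4: 'd' from first, 'j' from second => "dj"
Result: cjbidgchdj

cjbidgchdj


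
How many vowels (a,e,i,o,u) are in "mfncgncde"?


Input: mfncgncde
Checking each character:
  'm' at position 0: consonant
  'f' at position 1: consonant
  'n' at position 2: consonant
  'c' at position 3: consonant
  'g' at position 4: consonant
  'n' at position 5: consonant
  'c' at position 6: consonant
  'd' at position 7: consonant
  'e' at position 8: vowel (running total: 1)
Total vowels: 1

1


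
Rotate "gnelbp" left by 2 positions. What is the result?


Input: "gnelbp", rotate left by 2
First 2 characters: "gn"
Remaining characters: "elbp"
Concatenate remaining + first: "elbp" + "gn" = "elbpgn"

elbpgn


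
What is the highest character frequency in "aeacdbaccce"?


Input: aeacdbaccce
Character counts:
  'a': 3
  'b': 1
  'c': 4
  'd': 1
  'e': 2
Maximum frequency: 4

4


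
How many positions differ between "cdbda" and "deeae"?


Comparing "cdbda" and "deeae" position by position:
  Position 0: 'c' vs 'd' => DIFFER
  Position 1: 'd' vs 'e' => DIFFER
  Position 2: 'b' vs 'e' => DIFFER
  Position 3: 'd' vs 'a' => DIFFER
  Position 4: 'a' vs 'e' => DIFFER
Positions that differ: 5

5


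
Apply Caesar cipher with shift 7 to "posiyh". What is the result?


Caesar cipher: shift "posiyh" by 7
  'p' (pos 15) + 7 = pos 22 = 'w'
  'o' (pos 14) + 7 = pos 21 = 'v'
  's' (pos 18) + 7 = pos 25 = 'z'
  'i' (pos 8) + 7 = pos 15 = 'p'
  'y' (pos 24) + 7 = pos 5 = 'f'
  'h' (pos 7) + 7 = pos 14 = 'o'
Result: wvzpfo

wvzpfo


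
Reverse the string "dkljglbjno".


Input: dkljglbjno
Reading characters right to left:
  Position 9: 'o'
  Position 8: 'n'
  Position 7: 'j'
  Position 6: 'b'
  Position 5: 'l'
  Position 4: 'g'
  Position 3: 'j'
  Position 2: 'l'
  Position 1: 'k'
  Position 0: 'd'
Reversed: onjblgjlkd

onjblgjlkd


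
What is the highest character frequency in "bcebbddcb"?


Input: bcebbddcb
Character counts:
  'b': 4
  'c': 2
  'd': 2
  'e': 1
Maximum frequency: 4

4


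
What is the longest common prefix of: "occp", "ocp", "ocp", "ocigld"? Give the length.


Words: occp, ocp, ocp, ocigld
  Position 0: all 'o' => match
  Position 1: all 'c' => match
  Position 2: ('c', 'p', 'p', 'i') => mismatch, stop
LCP = "oc" (length 2)

2


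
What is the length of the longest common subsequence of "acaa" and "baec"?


LCS of "acaa" and "baec"
DP table:
           b    a    e    c
      0    0    0    0    0
  a   0    0    1    1    1
  c   0    0    1    1    2
  a   0    0    1    1    2
  a   0    0    1    1    2
LCS length = dp[4][4] = 2

2


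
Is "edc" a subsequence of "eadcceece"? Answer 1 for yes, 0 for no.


Check if "edc" is a subsequence of "eadcceece"
Greedy scan:
  Position 0 ('e'): matches sub[0] = 'e'
  Position 1 ('a'): no match needed
  Position 2 ('d'): matches sub[1] = 'd'
  Position 3 ('c'): matches sub[2] = 'c'
  Position 4 ('c'): no match needed
  Position 5 ('e'): no match needed
  Position 6 ('e'): no match needed
  Position 7 ('c'): no match needed
  Position 8 ('e'): no match needed
All 3 characters matched => is a subsequence

1


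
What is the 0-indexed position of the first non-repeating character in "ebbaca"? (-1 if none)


Input: ebbaca
Character frequencies:
  'a': 2
  'b': 2
  'c': 1
  'e': 1
Scanning left to right for freq == 1:
  Position 0 ('e'): unique! => answer = 0

0


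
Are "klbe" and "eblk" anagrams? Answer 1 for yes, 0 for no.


Strings: "klbe", "eblk"
Sorted first:  bekl
Sorted second: bekl
Sorted forms match => anagrams

1


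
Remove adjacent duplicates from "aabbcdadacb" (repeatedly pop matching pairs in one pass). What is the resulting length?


Input: aabbcdadacb
Stack-based adjacent duplicate removal:
  Read 'a': push. Stack: a
  Read 'a': matches stack top 'a' => pop. Stack: (empty)
  Read 'b': push. Stack: b
  Read 'b': matches stack top 'b' => pop. Stack: (empty)
  Read 'c': push. Stack: c
  Read 'd': push. Stack: cd
  Read 'a': push. Stack: cda
  Read 'd': push. Stack: cdad
  Read 'a': push. Stack: cdada
  Read 'c': push. Stack: cdadac
  Read 'b': push. Stack: cdadacb
Final stack: "cdadacb" (length 7)

7


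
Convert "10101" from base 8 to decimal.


Input: "10101" in base 8
Positional expansion:
  Digit '1' (value 1) x 8^4 = 4096
  Digit '0' (value 0) x 8^3 = 0
  Digit '1' (value 1) x 8^2 = 64
  Digit '0' (value 0) x 8^1 = 0
  Digit '1' (value 1) x 8^0 = 1
Sum = 4161

4161


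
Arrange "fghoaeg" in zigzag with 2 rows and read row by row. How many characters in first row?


Zigzag "fghoaeg" into 2 rows:
Placing characters:
  'f' => row 0
  'g' => row 1
  'h' => row 0
  'o' => row 1
  'a' => row 0
  'e' => row 1
  'g' => row 0
Rows:
  Row 0: "fhag"
  Row 1: "goe"
First row length: 4

4


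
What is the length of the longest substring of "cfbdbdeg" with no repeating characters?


Input: "cfbdbdeg"
Sliding window (track last position of each char):
  Position 0 ('c'): window [0,0] length 1 -- new best
  Position 1 ('f'): window [0,1] length 2 -- new best
  Position 2 ('b'): window [0,2] length 3 -- new best
  Position 3 ('d'): window [0,3] length 4 -- new best
  Position 4 ('b'): repeat (last at 2), move window start to 3
  Position 4 ('b'): window [3,4] length 2
  Position 5 ('d'): repeat (last at 3), move window start to 4
  Position 5 ('d'): window [4,5] length 2
  Position 6 ('e'): window [4,6] length 3
  Position 7 ('g'): window [4,7] length 4
Longest substring with no repeats: "cfbd" with length 4

4


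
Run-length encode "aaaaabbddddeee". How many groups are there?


Input: aaaaabbddddeee
Scanning for consecutive runs:
  Group 1: 'a' x 5 (positions 0-4)
  Group 2: 'b' x 2 (positions 5-6)
  Group 3: 'd' x 4 (positions 7-10)
  Group 4: 'e' x 3 (positions 11-13)
Total groups: 4

4


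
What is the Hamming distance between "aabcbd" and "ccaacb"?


Comparing "aabcbd" and "ccaacb" position by position:
  Position 0: 'a' vs 'c' => differ
  Position 1: 'a' vs 'c' => differ
  Position 2: 'b' vs 'a' => differ
  Position 3: 'c' vs 'a' => differ
  Position 4: 'b' vs 'c' => differ
  Position 5: 'd' vs 'b' => differ
Total differences (Hamming distance): 6

6


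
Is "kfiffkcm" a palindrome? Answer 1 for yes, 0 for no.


Input: kfiffkcm
Reversed: mckffifk
  Compare pos 0 ('k') with pos 7 ('m'): MISMATCH
  Compare pos 1 ('f') with pos 6 ('c'): MISMATCH
  Compare pos 2 ('i') with pos 5 ('k'): MISMATCH
  Compare pos 3 ('f') with pos 4 ('f'): match
Result: not a palindrome

0


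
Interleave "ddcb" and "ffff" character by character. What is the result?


Interleaving "ddcb" and "ffff":
  Position 0: 'd' from first, 'f' from second => "df"
  Position 1: 'd' from first, 'f' from second => "df"
  Position 2: 'c' from first, 'f' from second => "cf"
  Position 3: 'b' from first, 'f' from second => "bf"
Result: dfdfcfbf

dfdfcfbf


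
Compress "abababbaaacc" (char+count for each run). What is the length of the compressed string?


Input: abababbaaacc
Runs:
  'a' x 1 => "a1"
  'b' x 1 => "b1"
  'a' x 1 => "a1"
  'b' x 1 => "b1"
  'a' x 1 => "a1"
  'b' x 2 => "b2"
  'a' x 3 => "a3"
  'c' x 2 => "c2"
Compressed: "a1b1a1b1a1b2a3c2"
Compressed length: 16

16


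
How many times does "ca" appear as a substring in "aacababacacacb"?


Searching for "ca" in "aacababacacacb"
Scanning each position:
  Position 0: "aa" => no
  Position 1: "ac" => no
  Position 2: "ca" => MATCH
  Position 3: "ab" => no
  Position 4: "ba" => no
  Position 5: "ab" => no
  Position 6: "ba" => no
  Position 7: "ac" => no
  Position 8: "ca" => MATCH
  Position 9: "ac" => no
  Position 10: "ca" => MATCH
  Position 11: "ac" => no
  Position 12: "cb" => no
Total occurrences: 3

3


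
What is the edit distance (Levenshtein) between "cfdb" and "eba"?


Computing edit distance: "cfdb" -> "eba"
DP table:
           e    b    a
      0    1    2    3
  c   1    1    2    3
  f   2    2    2    3
  d   3    3    3    3
  b   4    4    3    4
Edit distance = dp[4][3] = 4

4


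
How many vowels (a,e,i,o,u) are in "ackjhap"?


Input: ackjhap
Checking each character:
  'a' at position 0: vowel (running total: 1)
  'c' at position 1: consonant
  'k' at position 2: consonant
  'j' at position 3: consonant
  'h' at position 4: consonant
  'a' at position 5: vowel (running total: 2)
  'p' at position 6: consonant
Total vowels: 2

2


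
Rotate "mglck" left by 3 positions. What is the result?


Input: "mglck", rotate left by 3
First 3 characters: "mgl"
Remaining characters: "ck"
Concatenate remaining + first: "ck" + "mgl" = "ckmgl"

ckmgl


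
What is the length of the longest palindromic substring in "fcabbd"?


Input: "fcabbd"
Checking substrings for palindromes:
  [3:5] "bb" (len 2) => palindrome
Longest palindromic substring: "bb" with length 2

2


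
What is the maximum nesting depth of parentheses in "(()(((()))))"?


Input: "(()(((()))))"
Tracking depth:
  Position 0 '(': depth becomes 1
  Position 1 '(': depth becomes 2
  Position 2 ')': depth becomes 1
  Position 3 '(': depth becomes 2
  Position 4 '(': depth becomes 3
  Position 5 '(': depth becomes 4
  Position 6 '(': depth becomes 5
  Position 7 ')': depth becomes 4
  Position 8 ')': depth becomes 3
  Position 9 ')': depth becomes 2
  Position 10 ')': depth becomes 1
  Position 11 ')': depth becomes 0
Maximum depth reached: 5

5


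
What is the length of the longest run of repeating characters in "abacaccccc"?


Input: "abacaccccc"
Scanning for longest run:
  Position 1 ('b'): new char, reset run to 1
  Position 2 ('a'): new char, reset run to 1
  Position 3 ('c'): new char, reset run to 1
  Position 4 ('a'): new char, reset run to 1
  Position 5 ('c'): new char, reset run to 1
  Position 6 ('c'): continues run of 'c', length=2
  Position 7 ('c'): continues run of 'c', length=3
  Position 8 ('c'): continues run of 'c', length=4
  Position 9 ('c'): continues run of 'c', length=5
Longest run: 'c' with length 5

5


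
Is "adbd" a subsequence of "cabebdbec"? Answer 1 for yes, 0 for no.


Check if "adbd" is a subsequence of "cabebdbec"
Greedy scan:
  Position 0 ('c'): no match needed
  Position 1 ('a'): matches sub[0] = 'a'
  Position 2 ('b'): no match needed
  Position 3 ('e'): no match needed
  Position 4 ('b'): no match needed
  Position 5 ('d'): matches sub[1] = 'd'
  Position 6 ('b'): matches sub[2] = 'b'
  Position 7 ('e'): no match needed
  Position 8 ('c'): no match needed
Only matched 3/4 characters => not a subsequence

0


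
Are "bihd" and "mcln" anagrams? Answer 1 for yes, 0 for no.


Strings: "bihd", "mcln"
Sorted first:  bdhi
Sorted second: clmn
Differ at position 0: 'b' vs 'c' => not anagrams

0


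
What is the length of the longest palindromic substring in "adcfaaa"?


Input: "adcfaaa"
Checking substrings for palindromes:
  [4:7] "aaa" (len 3) => palindrome
  [4:6] "aa" (len 2) => palindrome
  [5:7] "aa" (len 2) => palindrome
Longest palindromic substring: "aaa" with length 3

3


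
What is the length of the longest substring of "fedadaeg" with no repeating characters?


Input: "fedadaeg"
Sliding window (track last position of each char):
  Position 0 ('f'): window [0,0] length 1 -- new best
  Position 1 ('e'): window [0,1] length 2 -- new best
  Position 2 ('d'): window [0,2] length 3 -- new best
  Position 3 ('a'): window [0,3] length 4 -- new best
  Position 4 ('d'): repeat (last at 2), move window start to 3
  Position 4 ('d'): window [3,4] length 2
  Position 5 ('a'): repeat (last at 3), move window start to 4
  Position 5 ('a'): window [4,5] length 2
  Position 6 ('e'): window [4,6] length 3
  Position 7 ('g'): window [4,7] length 4
Longest substring with no repeats: "feda" with length 4

4


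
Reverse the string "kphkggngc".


Input: kphkggngc
Reading characters right to left:
  Position 8: 'c'
  Position 7: 'g'
  Position 6: 'n'
  Position 5: 'g'
  Position 4: 'g'
  Position 3: 'k'
  Position 2: 'h'
  Position 1: 'p'
  Position 0: 'k'
Reversed: cgnggkhpk

cgnggkhpk


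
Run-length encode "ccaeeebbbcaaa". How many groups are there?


Input: ccaeeebbbcaaa
Scanning for consecutive runs:
  Group 1: 'c' x 2 (positions 0-1)
  Group 2: 'a' x 1 (positions 2-2)
  Group 3: 'e' x 3 (positions 3-5)
  Group 4: 'b' x 3 (positions 6-8)
  Group 5: 'c' x 1 (positions 9-9)
  Group 6: 'a' x 3 (positions 10-12)
Total groups: 6

6


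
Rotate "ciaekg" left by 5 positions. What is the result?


Input: "ciaekg", rotate left by 5
First 5 characters: "ciaek"
Remaining characters: "g"
Concatenate remaining + first: "g" + "ciaek" = "gciaek"

gciaek


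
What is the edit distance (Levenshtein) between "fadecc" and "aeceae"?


Computing edit distance: "fadecc" -> "aeceae"
DP table:
           a    e    c    e    a    e
      0    1    2    3    4    5    6
  f   1    1    2    3    4    5    6
  a   2    1    2    3    4    4    5
  d   3    2    2    3    4    5    5
  e   4    3    2    3    3    4    5
  c   5    4    3    2    3    4    5
  c   6    5    4    3    3    4    5
Edit distance = dp[6][6] = 5

5


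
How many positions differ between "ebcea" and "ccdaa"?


Comparing "ebcea" and "ccdaa" position by position:
  Position 0: 'e' vs 'c' => DIFFER
  Position 1: 'b' vs 'c' => DIFFER
  Position 2: 'c' vs 'd' => DIFFER
  Position 3: 'e' vs 'a' => DIFFER
  Position 4: 'a' vs 'a' => same
Positions that differ: 4

4


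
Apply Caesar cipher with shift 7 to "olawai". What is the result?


Caesar cipher: shift "olawai" by 7
  'o' (pos 14) + 7 = pos 21 = 'v'
  'l' (pos 11) + 7 = pos 18 = 's'
  'a' (pos 0) + 7 = pos 7 = 'h'
  'w' (pos 22) + 7 = pos 3 = 'd'
  'a' (pos 0) + 7 = pos 7 = 'h'
  'i' (pos 8) + 7 = pos 15 = 'p'
Result: vshdhp

vshdhp
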